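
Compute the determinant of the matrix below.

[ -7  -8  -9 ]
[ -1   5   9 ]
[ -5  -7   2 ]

det(A) = -455

Forward elimination:
R2 <- R2 - (1/7)*R1:  [    0  43/7  72/7 ]
R3 <- R3 - (5/7)*R1:  [    0  -9/7  59/7 ]
R3 <- R3 - (-9/43)*R2:  [      0       0  455/43 ]
Upper-triangular form:
[ -7    -8      -9 ]
[  0  43/7    72/7 ]
[  0     0  455/43 ]
det(A) = (-1)^0 * (-7) * (43/7) * (455/43) = -455  (0 row swaps -> sign +1)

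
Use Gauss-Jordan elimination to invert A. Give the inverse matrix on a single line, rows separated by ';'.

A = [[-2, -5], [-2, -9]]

inverse = [-9/8 5/8; 1/4 -1/4]

Gauss-Jordan on [A | I]:
R1 <- (1/-2)*R1:  [    1   5/2  |  -1/2     0 ]
R2 <- R2 - (-2)*R1:  [  0  -4  |  -1   1 ]
R2 <- (1/-4)*R2:  [    0     1  |   1/4  -1/4 ]
R1 <- R1 - (5/2)*R2:  [    1     0  |  -9/8   5/8 ]
Right block of [I | A^{-1}] is the inverse:
[ -9/8   5/8 ]
[  1/4  -1/4 ]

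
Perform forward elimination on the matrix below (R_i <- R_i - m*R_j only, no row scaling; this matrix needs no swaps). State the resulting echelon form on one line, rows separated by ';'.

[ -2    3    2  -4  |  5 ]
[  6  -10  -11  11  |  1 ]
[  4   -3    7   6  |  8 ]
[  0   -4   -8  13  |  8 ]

REF = [-2 3 2 -4 5; 0 -1 -5 -1 16; 0 0 -4 -5 66; 0 0 0 2 142]

Forward elimination:
R2 <- R2 - (-3)*R1:  [  0  -1  -5  -1  16 ]
R3 <- R3 - (-2)*R1:  [  0   3  11  -2  18 ]
R3 <- R3 - (-3)*R2:  [  0   0  -4  -5  66 ]
R4 <- R4 - (4)*R2:  [   0    0   12   17  -56 ]
R4 <- R4 - (-3)*R3:  [   0    0    0    2  142 ]
Row echelon form:
[ -2   3   2  -4  |    5 ]
[  0  -1  -5  -1  |   16 ]
[  0   0  -4  -5  |   66 ]
[  0   0   0   2  |  142 ]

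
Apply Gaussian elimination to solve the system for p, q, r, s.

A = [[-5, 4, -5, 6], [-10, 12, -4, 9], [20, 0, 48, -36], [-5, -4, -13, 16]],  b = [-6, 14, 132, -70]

(-3, 2, 1, -4)

Forward elimination on [A|b]:
R2 <- R2 - (2)*R1:  [  0   4   6  -3  26 ]
R3 <- R3 - (-4)*R1:  [   0   16   28  -12  108 ]
R4 <- R4 - (1)*R1:  [   0   -8   -8   10  -64 ]
R3 <- R3 - (4)*R2:  [ 0  0  4  0  4 ]
R4 <- R4 - (-2)*R2:  [   0    0    4    4  -12 ]
R4 <- R4 - (1)*R3:  [   0    0    0    4  -16 ]
Row echelon form:
[ -5  4  -5   6  |   -6 ]
[  0  4   6  -3  |   26 ]
[  0  0   4   0  |    4 ]
[  0  0   0   4  |  -16 ]
Back-substitution:
s = (-16) / 4 = -4
r = (4) / 4 = 1
q = (26 - (6)*(1) - (-3)*(-4)) / 4 = 2
p = (-6 - (4)*(2) - (-5)*(1) - (6)*(-4)) / -5 = -3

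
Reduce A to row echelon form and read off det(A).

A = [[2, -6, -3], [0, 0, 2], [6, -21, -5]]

det(A) = 12

Forward elimination:
R3 <- R3 - (3)*R1:  [  0  -3   4 ]
R2 <-> R3   (pivot in column 2 was zero)
[ 2  -6  -3 ]
[ 0  -3   4 ]
[ 0   0   2 ]
Upper-triangular form:
[ 2  -6  -3 ]
[ 0  -3   4 ]
[ 0   0   2 ]
det(A) = (-1)^1 * (2) * (-3) * (2) = 12  (1 row swap -> sign -1)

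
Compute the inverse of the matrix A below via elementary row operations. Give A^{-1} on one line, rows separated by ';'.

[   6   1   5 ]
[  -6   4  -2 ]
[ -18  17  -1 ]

inverse = [1/2 43/30 -11/30; 1/2 7/5 -3/10; -1/2 -2 1/2]

Gauss-Jordan on [A | I]:
R1 <- (1/6)*R1:  [   1  1/6  5/6  |  1/6    0    0 ]
R2 <- R2 - (-6)*R1:  [ 0  5  3  |  1  1  0 ]
R3 <- R3 - (-18)*R1:  [  0  20  14  |   3   0   1 ]
R2 <- (1/5)*R2:  [   0    1  3/5  |  1/5  1/5    0 ]
R1 <- R1 - (1/6)*R2:  [     1      0  11/15  |   2/15  -1/30      0 ]
R3 <- R3 - (20)*R2:  [  0   0   2  |  -1  -4   1 ]
R3 <- (1/2)*R3:  [    0     0     1  |  -1/2    -2   1/2 ]
R1 <- R1 - (11/15)*R3:  [      1       0       0  |     1/2   43/30  -11/30 ]
R2 <- R2 - (3/5)*R3:  [     0      1      0  |    1/2    7/5  -3/10 ]
Right block of [I | A^{-1}] is the inverse:
[  1/2  43/30  -11/30 ]
[  1/2    7/5   -3/10 ]
[ -1/2     -2     1/2 ]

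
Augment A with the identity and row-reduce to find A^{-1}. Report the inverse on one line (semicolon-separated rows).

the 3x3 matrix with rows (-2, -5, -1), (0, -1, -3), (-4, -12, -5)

inverse = [-31/6 -13/6 7/3; 2 1 -1; -2/3 -2/3 1/3]

Gauss-Jordan on [A | I]:
R1 <- (1/-2)*R1:  [    1   5/2   1/2  |  -1/2     0     0 ]
R3 <- R3 - (-4)*R1:  [  0  -2  -3  |  -2   0   1 ]
R2 <- (1/-1)*R2:  [  0   1   3  |   0  -1   0 ]
R1 <- R1 - (5/2)*R2:  [    1     0    -7  |  -1/2   5/2     0 ]
R3 <- R3 - (-2)*R2:  [  0   0   3  |  -2  -2   1 ]
R3 <- (1/3)*R3:  [    0     0     1  |  -2/3  -2/3   1/3 ]
R1 <- R1 - (-7)*R3:  [     1      0      0  |  -31/6  -13/6    7/3 ]
R2 <- R2 - (3)*R3:  [  0   1   0  |   2   1  -1 ]
Right block of [I | A^{-1}] is the inverse:
[ -31/6  -13/6  7/3 ]
[     2      1   -1 ]
[  -2/3   -2/3  1/3 ]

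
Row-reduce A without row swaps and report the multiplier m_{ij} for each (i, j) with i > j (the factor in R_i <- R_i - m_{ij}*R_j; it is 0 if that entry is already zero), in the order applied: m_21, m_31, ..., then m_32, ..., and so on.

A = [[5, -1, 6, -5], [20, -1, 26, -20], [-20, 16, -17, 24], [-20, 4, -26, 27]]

multipliers: 4, -4, -4, 4, 0, 2

Forward elimination:
R2 <- R2 - (4)*R1:  [ 0  3  2  0 ]
R3 <- R3 - (-4)*R1:  [  0  12   7   4 ]
R4 <- R4 - (-4)*R1:  [  0   0  -2   7 ]
R3 <- R3 - (4)*R2:  [  0   0  -1   4 ]
R4: entry in column 2 is already 0 -> m_{42} = 0 (no row operation needed)
R4 <- R4 - (2)*R3:  [  0   0   0  -1 ]
Multipliers (in order of application): m_{21} = 4, m_{31} = -4, m_{41} = -4, m_{32} = 4, m_{42} = 0, m_{43} = 2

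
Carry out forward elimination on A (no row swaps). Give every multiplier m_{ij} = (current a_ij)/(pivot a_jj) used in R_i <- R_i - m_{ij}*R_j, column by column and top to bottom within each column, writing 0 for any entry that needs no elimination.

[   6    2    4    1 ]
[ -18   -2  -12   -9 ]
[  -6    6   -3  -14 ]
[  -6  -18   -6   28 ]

multipliers: -3, -1, -1, 2, -4, -2

Forward elimination:
R2 <- R2 - (-3)*R1:  [  0   4   0  -6 ]
R3 <- R3 - (-1)*R1:  [   0    8    1  -13 ]
R4 <- R4 - (-1)*R1:  [   0  -16   -2   29 ]
R3 <- R3 - (2)*R2:  [  0   0   1  -1 ]
R4 <- R4 - (-4)*R2:  [  0   0  -2   5 ]
R4 <- R4 - (-2)*R3:  [ 0  0  0  3 ]
Multipliers (in order of application): m_{21} = -3, m_{31} = -1, m_{41} = -1, m_{32} = 2, m_{42} = -4, m_{43} = -2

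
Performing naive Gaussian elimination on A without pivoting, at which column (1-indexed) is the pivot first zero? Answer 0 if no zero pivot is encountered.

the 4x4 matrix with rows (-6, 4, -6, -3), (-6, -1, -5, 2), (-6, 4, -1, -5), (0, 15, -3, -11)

Naive forward elimination:
R2 <- R2 - (1)*R1:  [  0  -5   1   5 ]
R3 <- R3 - (1)*R1:  [  0   0   5  -2 ]
R4 <- R4 - (-3)*R2:  [ 0  0  0  4 ]
All pivots nonzero; naive elimination completes without hitting a zero pivot.

first zero-pivot column = 0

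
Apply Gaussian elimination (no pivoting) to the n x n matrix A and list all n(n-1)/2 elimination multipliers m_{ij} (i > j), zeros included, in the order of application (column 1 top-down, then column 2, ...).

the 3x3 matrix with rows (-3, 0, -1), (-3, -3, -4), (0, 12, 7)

multipliers: 1, 0, -4

Forward elimination:
R2 <- R2 - (1)*R1:  [  0  -3  -3 ]
R3: entry in column 1 is already 0 -> m_{31} = 0 (no row operation needed)
R3 <- R3 - (-4)*R2:  [  0   0  -5 ]
Multipliers (in order of application): m_{21} = 1, m_{31} = 0, m_{32} = -4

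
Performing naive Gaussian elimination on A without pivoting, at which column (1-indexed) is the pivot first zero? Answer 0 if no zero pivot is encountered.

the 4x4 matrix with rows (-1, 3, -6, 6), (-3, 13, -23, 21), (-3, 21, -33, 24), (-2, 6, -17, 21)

Naive forward elimination:
R2 <- R2 - (3)*R1:  [  0   4  -5   3 ]
R3 <- R3 - (3)*R1:  [   0   12  -15    6 ]
R4 <- R4 - (2)*R1:  [  0   0  -5   9 ]
R3 <- R3 - (3)*R2:  [  0   0   0  -3 ]
Matrix at this point:
[ -1  3  -6   6 ]
[  0  4  -5   3 ]
[  0  0   0  -3 ]
[  0  0  -5   9 ]
Pivot entry (3,3) is zero but row 4 has -5 in column 3 -> naive elimination stops; a row interchange (e.g. R3 <-> R4) would be required here.

first zero-pivot column = 3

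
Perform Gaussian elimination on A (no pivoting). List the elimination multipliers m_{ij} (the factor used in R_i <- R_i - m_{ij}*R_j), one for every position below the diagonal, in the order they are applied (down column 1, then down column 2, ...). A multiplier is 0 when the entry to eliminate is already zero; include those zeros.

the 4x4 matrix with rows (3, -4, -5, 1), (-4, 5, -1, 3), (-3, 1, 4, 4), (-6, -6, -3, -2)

multipliers: -4/3, -1, -2, 9, 42, 309/68

Forward elimination:
R2 <- R2 - (-4/3)*R1:  [     0   -1/3  -23/3   13/3 ]
R3 <- R3 - (-1)*R1:  [  0  -3  -1   5 ]
R4 <- R4 - (-2)*R1:  [   0  -14  -13    0 ]
R3 <- R3 - (9)*R2:  [   0    0   68  -34 ]
R4 <- R4 - (42)*R2:  [    0     0   309  -182 ]
R4 <- R4 - (309/68)*R3:  [     0      0      0  -55/2 ]
Multipliers (in order of application): m_{21} = -4/3, m_{31} = -1, m_{41} = -2, m_{32} = 9, m_{42} = 42, m_{43} = 309/68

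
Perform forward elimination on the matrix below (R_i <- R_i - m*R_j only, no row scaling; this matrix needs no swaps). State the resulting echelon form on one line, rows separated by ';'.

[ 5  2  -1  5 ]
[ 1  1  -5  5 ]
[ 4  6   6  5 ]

Forward elimination:
R2 <- R2 - (1/5)*R1:  [     0    3/5  -24/5      4 ]
R3 <- R3 - (4/5)*R1:  [    0  22/5  34/5     1 ]
R3 <- R3 - (22/3)*R2:  [     0      0     42  -85/3 ]
Row echelon form:
[ 5    2     -1      5 ]
[ 0  3/5  -24/5      4 ]
[ 0    0     42  -85/3 ]

REF = [5 2 -1 5; 0 3/5 -24/5 4; 0 0 42 -85/3]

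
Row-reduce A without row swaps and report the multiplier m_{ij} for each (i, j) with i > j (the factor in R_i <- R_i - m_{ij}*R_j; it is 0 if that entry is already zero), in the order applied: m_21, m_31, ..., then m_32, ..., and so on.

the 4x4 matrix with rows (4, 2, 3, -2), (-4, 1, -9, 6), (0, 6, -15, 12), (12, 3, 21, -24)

multipliers: -1, 0, 3, 2, -1, -2

Forward elimination:
R2 <- R2 - (-1)*R1:  [  0   3  -6   4 ]
R3: entry in column 1 is already 0 -> m_{31} = 0 (no row operation needed)
R4 <- R4 - (3)*R1:  [   0   -3   12  -18 ]
R3 <- R3 - (2)*R2:  [  0   0  -3   4 ]
R4 <- R4 - (-1)*R2:  [   0    0    6  -14 ]
R4 <- R4 - (-2)*R3:  [  0   0   0  -6 ]
Multipliers (in order of application): m_{21} = -1, m_{31} = 0, m_{41} = 3, m_{32} = 2, m_{42} = -1, m_{43} = -2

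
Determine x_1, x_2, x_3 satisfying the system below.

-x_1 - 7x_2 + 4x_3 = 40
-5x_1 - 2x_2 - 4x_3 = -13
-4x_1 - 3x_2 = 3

Forward elimination on [A|b]:
R2 <- R2 - (5)*R1:  [    0    33   -24  -213 ]
R3 <- R3 - (4)*R1:  [    0    25   -16  -157 ]
R3 <- R3 - (25/33)*R2:  [     0      0  24/11  48/11 ]
Row echelon form:
[ -1  -7      4  |     40 ]
[  0  33    -24  |   -213 ]
[  0   0  24/11  |  48/11 ]
Back-substitution:
x_3 = (48/11) / (24/11) = 2
x_2 = (-213 - (-24)*(2)) / 33 = -5
x_1 = (40 - (-7)*(-5) - (4)*(2)) / -1 = 3

(3, -5, 2)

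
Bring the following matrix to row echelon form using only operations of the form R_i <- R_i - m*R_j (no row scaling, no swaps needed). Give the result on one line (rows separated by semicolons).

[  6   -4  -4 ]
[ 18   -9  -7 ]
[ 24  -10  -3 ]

REF = [6 -4 -4; 0 3 5; 0 0 3]

Forward elimination:
R2 <- R2 - (3)*R1:  [ 0  3  5 ]
R3 <- R3 - (4)*R1:  [  0   6  13 ]
R3 <- R3 - (2)*R2:  [ 0  0  3 ]
Row echelon form:
[ 6  -4  -4 ]
[ 0   3   5 ]
[ 0   0   3 ]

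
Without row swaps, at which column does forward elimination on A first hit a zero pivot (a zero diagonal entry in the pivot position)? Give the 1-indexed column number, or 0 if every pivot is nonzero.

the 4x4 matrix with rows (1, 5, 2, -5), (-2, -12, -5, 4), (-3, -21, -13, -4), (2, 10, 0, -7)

Naive forward elimination:
R2 <- R2 - (-2)*R1:  [  0  -2  -1  -6 ]
R3 <- R3 - (-3)*R1:  [   0   -6   -7  -19 ]
R4 <- R4 - (2)*R1:  [  0   0  -4   3 ]
R3 <- R3 - (3)*R2:  [  0   0  -4  -1 ]
R4 <- R4 - (1)*R3:  [ 0  0  0  4 ]
All pivots nonzero; naive elimination completes without hitting a zero pivot.

first zero-pivot column = 0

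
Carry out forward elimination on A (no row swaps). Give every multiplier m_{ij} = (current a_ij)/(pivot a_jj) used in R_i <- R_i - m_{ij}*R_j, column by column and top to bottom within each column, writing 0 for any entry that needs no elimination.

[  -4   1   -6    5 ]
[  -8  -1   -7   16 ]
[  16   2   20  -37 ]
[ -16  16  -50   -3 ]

Forward elimination:
R2 <- R2 - (2)*R1:  [  0  -3   5   6 ]
R3 <- R3 - (-4)*R1:  [   0    6   -4  -17 ]
R4 <- R4 - (4)*R1:  [   0   12  -26  -23 ]
R3 <- R3 - (-2)*R2:  [  0   0   6  -5 ]
R4 <- R4 - (-4)*R2:  [  0   0  -6   1 ]
R4 <- R4 - (-1)*R3:  [  0   0   0  -4 ]
Multipliers (in order of application): m_{21} = 2, m_{31} = -4, m_{41} = 4, m_{32} = -2, m_{42} = -4, m_{43} = -1

multipliers: 2, -4, 4, -2, -4, -1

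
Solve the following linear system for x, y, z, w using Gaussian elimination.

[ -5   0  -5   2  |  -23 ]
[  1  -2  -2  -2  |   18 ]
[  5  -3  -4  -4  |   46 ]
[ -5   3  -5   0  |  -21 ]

Forward elimination on [A|b]:
R2 <- R2 - (-1/5)*R1:  [    0    -2    -3  -8/5  67/5 ]
R3 <- R3 - (-1)*R1:  [  0  -3  -9  -2  23 ]
R4 <- R4 - (1)*R1:  [  0   3   0  -2   2 ]
R3 <- R3 - (3/2)*R2:  [     0      0   -9/2    2/5  29/10 ]
R4 <- R4 - (-3/2)*R2:  [      0       0    -9/2   -22/5  221/10 ]
R4 <- R4 - (1)*R3:  [     0      0      0  -24/5   96/5 ]
Row echelon form:
[ -5   0    -5      2  |    -23 ]
[  0  -2    -3   -8/5  |   67/5 ]
[  0   0  -9/2    2/5  |  29/10 ]
[  0   0     0  -24/5  |   96/5 ]
Back-substitution:
w = (96/5) / (-24/5) = -4
z = (29/10 - (2/5)*(-4)) / (-9/2) = -1
y = (67/5 - (-3)*(-1) - (-8/5)*(-4)) / -2 = -2
x = (-23 - (-5)*(-1) - (2)*(-4)) / -5 = 4

(4, -2, -1, -4)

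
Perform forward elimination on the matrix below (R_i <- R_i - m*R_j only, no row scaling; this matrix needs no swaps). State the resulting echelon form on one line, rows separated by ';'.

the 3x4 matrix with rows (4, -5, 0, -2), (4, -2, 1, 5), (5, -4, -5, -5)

Forward elimination:
R2 <- R2 - (1)*R1:  [ 0  3  1  7 ]
R3 <- R3 - (5/4)*R1:  [    0   9/4    -5  -5/2 ]
R3 <- R3 - (3/4)*R2:  [     0      0  -23/4  -31/4 ]
Row echelon form:
[ 4  -5      0     -2 ]
[ 0   3      1      7 ]
[ 0   0  -23/4  -31/4 ]

REF = [4 -5 0 -2; 0 3 1 7; 0 0 -23/4 -31/4]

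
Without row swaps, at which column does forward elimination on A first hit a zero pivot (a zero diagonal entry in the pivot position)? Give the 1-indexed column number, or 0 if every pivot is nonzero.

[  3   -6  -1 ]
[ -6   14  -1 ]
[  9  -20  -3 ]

first zero-pivot column = 0

Naive forward elimination:
R2 <- R2 - (-2)*R1:  [  0   2  -3 ]
R3 <- R3 - (3)*R1:  [  0  -2   0 ]
R3 <- R3 - (-1)*R2:  [  0   0  -3 ]
All pivots nonzero; naive elimination completes without hitting a zero pivot.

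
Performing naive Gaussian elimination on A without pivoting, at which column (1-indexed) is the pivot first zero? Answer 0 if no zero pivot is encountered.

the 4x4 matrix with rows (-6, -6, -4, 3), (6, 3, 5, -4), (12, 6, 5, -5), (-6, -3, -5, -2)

first zero-pivot column = 0

Naive forward elimination:
R2 <- R2 - (-1)*R1:  [  0  -3   1  -1 ]
R3 <- R3 - (-2)*R1:  [  0  -6  -3   1 ]
R4 <- R4 - (1)*R1:  [  0   3  -1  -5 ]
R3 <- R3 - (2)*R2:  [  0   0  -5   3 ]
R4 <- R4 - (-1)*R2:  [  0   0   0  -6 ]
All pivots nonzero; naive elimination completes without hitting a zero pivot.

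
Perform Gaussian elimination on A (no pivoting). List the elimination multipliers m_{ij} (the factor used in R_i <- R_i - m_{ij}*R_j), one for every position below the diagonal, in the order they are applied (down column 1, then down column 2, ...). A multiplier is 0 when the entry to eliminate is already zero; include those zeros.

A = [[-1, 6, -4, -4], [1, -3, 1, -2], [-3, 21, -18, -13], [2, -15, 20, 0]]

Forward elimination:
R2 <- R2 - (-1)*R1:  [  0   3  -3  -6 ]
R3 <- R3 - (3)*R1:  [  0   3  -6  -1 ]
R4 <- R4 - (-2)*R1:  [  0  -3  12  -8 ]
R3 <- R3 - (1)*R2:  [  0   0  -3   5 ]
R4 <- R4 - (-1)*R2:  [   0    0    9  -14 ]
R4 <- R4 - (-3)*R3:  [ 0  0  0  1 ]
Multipliers (in order of application): m_{21} = -1, m_{31} = 3, m_{41} = -2, m_{32} = 1, m_{42} = -1, m_{43} = -3

multipliers: -1, 3, -2, 1, -1, -3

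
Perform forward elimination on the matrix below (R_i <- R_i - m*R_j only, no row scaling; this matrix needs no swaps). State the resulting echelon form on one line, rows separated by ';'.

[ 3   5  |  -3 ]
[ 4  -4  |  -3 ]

Forward elimination:
R2 <- R2 - (4/3)*R1:  [     0  -32/3      1 ]
Row echelon form:
[ 3      5  |  -3 ]
[ 0  -32/3  |   1 ]

REF = [3 5 -3; 0 -32/3 1]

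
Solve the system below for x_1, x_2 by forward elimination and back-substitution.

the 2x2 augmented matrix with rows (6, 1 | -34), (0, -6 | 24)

(-5, -4)

Forward elimination on [A|b]:
Row echelon form:
[ 6   1  |  -34 ]
[ 0  -6  |   24 ]
Back-substitution:
x_2 = (24) / -6 = -4
x_1 = (-34 - (1)*(-4)) / 6 = -5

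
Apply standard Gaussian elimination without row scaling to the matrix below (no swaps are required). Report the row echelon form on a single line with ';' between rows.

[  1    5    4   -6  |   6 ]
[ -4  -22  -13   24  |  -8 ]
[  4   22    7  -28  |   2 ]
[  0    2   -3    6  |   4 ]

Forward elimination:
R2 <- R2 - (-4)*R1:  [  0  -2   3   0  16 ]
R3 <- R3 - (4)*R1:  [   0    2   -9   -4  -22 ]
R3 <- R3 - (-1)*R2:  [  0   0  -6  -4  -6 ]
R4 <- R4 - (-1)*R2:  [  0   0   0   6  20 ]
Row echelon form:
[ 1   5   4  -6  |   6 ]
[ 0  -2   3   0  |  16 ]
[ 0   0  -6  -4  |  -6 ]
[ 0   0   0   6  |  20 ]

REF = [1 5 4 -6 6; 0 -2 3 0 16; 0 0 -6 -4 -6; 0 0 0 6 20]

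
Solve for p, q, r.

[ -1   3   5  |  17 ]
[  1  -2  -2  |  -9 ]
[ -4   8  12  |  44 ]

(-1, 2, 2)

Forward elimination on [A|b]:
R2 <- R2 - (-1)*R1:  [ 0  1  3  8 ]
R3 <- R3 - (4)*R1:  [   0   -4   -8  -24 ]
R3 <- R3 - (-4)*R2:  [ 0  0  4  8 ]
Row echelon form:
[ -1  3  5  |  17 ]
[  0  1  3  |   8 ]
[  0  0  4  |   8 ]
Back-substitution:
r = (8) / 4 = 2
q = (8 - (3)*(2)) / 1 = 2
p = (17 - (3)*(2) - (5)*(2)) / -1 = -1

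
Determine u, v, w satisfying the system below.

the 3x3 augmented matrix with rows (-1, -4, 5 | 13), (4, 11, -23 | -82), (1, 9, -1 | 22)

(0, 3, 5)

Forward elimination on [A|b]:
R2 <- R2 - (-4)*R1:  [   0   -5   -3  -30 ]
R3 <- R3 - (-1)*R1:  [  0   5   4  35 ]
R3 <- R3 - (-1)*R2:  [ 0  0  1  5 ]
Row echelon form:
[ -1  -4   5  |   13 ]
[  0  -5  -3  |  -30 ]
[  0   0   1  |    5 ]
Back-substitution:
w = (5) / 1 = 5
v = (-30 - (-3)*(5)) / -5 = 3
u = (13 - (-4)*(3) - (5)*(5)) / -1 = 0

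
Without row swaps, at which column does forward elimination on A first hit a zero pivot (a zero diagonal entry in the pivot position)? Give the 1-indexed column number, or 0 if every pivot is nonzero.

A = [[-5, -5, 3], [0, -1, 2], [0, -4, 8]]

first zero-pivot column = 3

Naive forward elimination:
R3 <- R3 - (4)*R2:  [ 0  0  0 ]
Matrix at this point:
[ -5  -5  3 ]
[  0  -1  2 ]
[  0   0  0 ]
Pivot entry (3,3) in the last row is zero and there are no rows below to swap with -> zero pivot in column 3 (A is singular).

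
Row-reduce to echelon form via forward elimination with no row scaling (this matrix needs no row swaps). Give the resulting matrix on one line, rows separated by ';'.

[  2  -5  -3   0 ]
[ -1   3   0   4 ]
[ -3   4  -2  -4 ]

REF = [2 -5 -3 0; 0 1/2 -3/2 4; 0 0 -17 24]

Forward elimination:
R2 <- R2 - (-1/2)*R1:  [    0   1/2  -3/2     4 ]
R3 <- R3 - (-3/2)*R1:  [     0   -7/2  -13/2     -4 ]
R3 <- R3 - (-7)*R2:  [   0    0  -17   24 ]
Row echelon form:
[ 2   -5    -3   0 ]
[ 0  1/2  -3/2   4 ]
[ 0    0   -17  24 ]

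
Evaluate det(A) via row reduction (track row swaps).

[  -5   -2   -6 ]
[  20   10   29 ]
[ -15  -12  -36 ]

Forward elimination:
R2 <- R2 - (-4)*R1:  [ 0  2  5 ]
R3 <- R3 - (3)*R1:  [   0   -6  -18 ]
R3 <- R3 - (-3)*R2:  [  0   0  -3 ]
Upper-triangular form:
[ -5  -2  -6 ]
[  0   2   5 ]
[  0   0  -3 ]
det(A) = (-1)^0 * (-5) * (2) * (-3) = 30  (0 row swaps -> sign +1)

det(A) = 30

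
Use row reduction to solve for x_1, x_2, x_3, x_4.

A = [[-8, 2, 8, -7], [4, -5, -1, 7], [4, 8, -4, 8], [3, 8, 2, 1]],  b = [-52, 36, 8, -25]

Forward elimination on [A|b]:
R2 <- R2 - (-1/2)*R1:  [   0   -4    3  7/2   10 ]
R3 <- R3 - (-1/2)*R1:  [   0    9    0  9/2  -18 ]
R4 <- R4 - (-3/8)*R1:  [     0   35/4      5  -13/8  -89/2 ]
R3 <- R3 - (-9/4)*R2:  [    0     0  27/4  99/8   9/2 ]
R4 <- R4 - (-35/16)*R2:  [      0       0  185/16  193/32  -181/8 ]
R4 <- R4 - (185/108)*R3:  [     0      0      0  -91/6  -91/3 ]
Row echelon form:
[ -8   2     8     -7  |    -52 ]
[  0  -4     3    7/2  |     10 ]
[  0   0  27/4   99/8  |    9/2 ]
[  0   0     0  -91/6  |  -91/3 ]
Back-substitution:
x_4 = (-91/3) / (-91/6) = 2
x_3 = (9/2 - (99/8)*(2)) / (27/4) = -3
x_2 = (10 - (3)*(-3) - (7/2)*(2)) / -4 = -3
x_1 = (-52 - (2)*(-3) - (8)*(-3) - (-7)*(2)) / -8 = 1

(1, -3, -3, 2)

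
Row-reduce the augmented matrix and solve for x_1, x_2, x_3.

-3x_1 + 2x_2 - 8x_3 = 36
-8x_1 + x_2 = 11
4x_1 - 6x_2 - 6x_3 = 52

Forward elimination on [A|b]:
R2 <- R2 - (8/3)*R1:  [     0  -13/3   64/3    -85 ]
R3 <- R3 - (-4/3)*R1:  [     0  -10/3  -50/3    100 ]
R3 <- R3 - (10/13)*R2:  [       0        0  -430/13  2150/13 ]
Row echelon form:
[ -3      2       -8  |       36 ]
[  0  -13/3     64/3  |      -85 ]
[  0      0  -430/13  |  2150/13 ]
Back-substitution:
x_3 = (2150/13) / (-430/13) = -5
x_2 = (-85 - (64/3)*(-5)) / (-13/3) = -5
x_1 = (36 - (2)*(-5) - (-8)*(-5)) / -3 = -2

(-2, -5, -5)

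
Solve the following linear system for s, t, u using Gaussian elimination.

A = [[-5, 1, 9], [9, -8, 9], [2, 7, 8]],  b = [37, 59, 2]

Forward elimination on [A|b]:
R2 <- R2 - (-9/5)*R1:  [     0  -31/5  126/5  628/5 ]
R3 <- R3 - (-2/5)*R1:  [    0  37/5  58/5  84/5 ]
R3 <- R3 - (-37/31)*R2:  [       0        0  1292/31  5168/31 ]
Row echelon form:
[ -5      1        9  |       37 ]
[  0  -31/5    126/5  |    628/5 ]
[  0      0  1292/31  |  5168/31 ]
Back-substitution:
u = (5168/31) / (1292/31) = 4
t = (628/5 - (126/5)*(4)) / (-31/5) = -4
s = (37 - (1)*(-4) - (9)*(4)) / -5 = -1

(-1, -4, 4)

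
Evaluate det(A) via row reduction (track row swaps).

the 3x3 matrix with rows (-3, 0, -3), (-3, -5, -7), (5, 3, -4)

Forward elimination:
R2 <- R2 - (1)*R1:  [  0  -5  -4 ]
R3 <- R3 - (-5/3)*R1:  [  0   3  -9 ]
R3 <- R3 - (-3/5)*R2:  [     0      0  -57/5 ]
Upper-triangular form:
[ -3   0     -3 ]
[  0  -5     -4 ]
[  0   0  -57/5 ]
det(A) = (-1)^0 * (-3) * (-5) * (-57/5) = -171  (0 row swaps -> sign +1)

det(A) = -171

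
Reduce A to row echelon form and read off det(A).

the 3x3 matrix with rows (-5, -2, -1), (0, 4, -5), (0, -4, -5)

det(A) = 200

Forward elimination:
R3 <- R3 - (-1)*R2:  [   0    0  -10 ]
Upper-triangular form:
[ -5  -2   -1 ]
[  0   4   -5 ]
[  0   0  -10 ]
det(A) = (-1)^0 * (-5) * (4) * (-10) = 200  (0 row swaps -> sign +1)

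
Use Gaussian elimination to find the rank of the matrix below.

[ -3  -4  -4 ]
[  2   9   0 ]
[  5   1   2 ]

rank(A) = 3

Row reduction:
R2 <- R2 - (-2/3)*R1:  [    0  19/3  -8/3 ]
R3 <- R3 - (-5/3)*R1:  [     0  -17/3  -14/3 ]
R3 <- R3 - (-17/19)*R2:  [       0        0  -134/19 ]
Row echelon form:
[ -3    -4       -4 ]
[  0  19/3     -8/3 ]
[  0     0  -134/19 ]
Nonzero rows / pivot columns: 3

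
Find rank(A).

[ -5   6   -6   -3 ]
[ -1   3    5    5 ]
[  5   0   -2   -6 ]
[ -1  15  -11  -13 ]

Row reduction:
R2 <- R2 - (1/5)*R1:  [    0   9/5  31/5  28/5 ]
R3 <- R3 - (-1)*R1:  [  0   6  -8  -9 ]
R4 <- R4 - (1/5)*R1:  [     0   69/5  -49/5  -62/5 ]
R3 <- R3 - (10/3)*R2:  [     0      0  -86/3  -83/3 ]
R4 <- R4 - (23/3)*R2:  [      0       0  -172/3  -166/3 ]
R4 <- R4 - (2)*R3:  [ 0  0  0  0 ]
Row echelon form:
[ -5    6     -6     -3 ]
[  0  9/5   31/5   28/5 ]
[  0    0  -86/3  -83/3 ]
[  0    0      0      0 ]
Nonzero rows / pivot columns: 3

rank(A) = 3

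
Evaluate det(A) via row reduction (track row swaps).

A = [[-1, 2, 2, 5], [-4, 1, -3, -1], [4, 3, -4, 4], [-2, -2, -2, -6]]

Forward elimination:
R2 <- R2 - (4)*R1:  [   0   -7  -11  -21 ]
R3 <- R3 - (-4)*R1:  [  0  11   4  24 ]
R4 <- R4 - (2)*R1:  [   0   -6   -6  -16 ]
R3 <- R3 - (-11/7)*R2:  [     0      0  -93/7     -9 ]
R4 <- R4 - (6/7)*R2:  [    0     0  24/7     2 ]
R4 <- R4 - (-8/31)*R3:  [      0       0       0  -10/31 ]
Upper-triangular form:
[ -1   2      2       5 ]
[  0  -7    -11     -21 ]
[  0   0  -93/7      -9 ]
[  0   0      0  -10/31 ]
det(A) = (-1)^0 * (-1) * (-7) * (-93/7) * (-10/31) = 30  (0 row swaps -> sign +1)

det(A) = 30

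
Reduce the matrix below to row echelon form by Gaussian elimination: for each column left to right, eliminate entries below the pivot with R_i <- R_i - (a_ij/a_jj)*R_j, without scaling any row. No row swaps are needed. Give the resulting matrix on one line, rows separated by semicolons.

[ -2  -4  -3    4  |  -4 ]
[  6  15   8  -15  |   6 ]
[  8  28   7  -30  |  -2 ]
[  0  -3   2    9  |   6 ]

REF = [-2 -4 -3 4 -4; 0 3 -1 -3 -6; 0 0 -1 -2 6; 0 0 0 4 6]

Forward elimination:
R2 <- R2 - (-3)*R1:  [  0   3  -1  -3  -6 ]
R3 <- R3 - (-4)*R1:  [   0   12   -5  -14  -18 ]
R3 <- R3 - (4)*R2:  [  0   0  -1  -2   6 ]
R4 <- R4 - (-1)*R2:  [ 0  0  1  6  0 ]
R4 <- R4 - (-1)*R3:  [ 0  0  0  4  6 ]
Row echelon form:
[ -2  -4  -3   4  |  -4 ]
[  0   3  -1  -3  |  -6 ]
[  0   0  -1  -2  |   6 ]
[  0   0   0   4  |   6 ]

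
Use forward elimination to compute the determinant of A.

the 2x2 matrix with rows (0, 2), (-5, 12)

Forward elimination:
R1 <-> R2   (pivot in column 1 was zero)
[ -5  12 ]
[  0   2 ]
Upper-triangular form:
[ -5  12 ]
[  0   2 ]
det(A) = (-1)^1 * (-5) * (2) = 10  (1 row swap -> sign -1)

det(A) = 10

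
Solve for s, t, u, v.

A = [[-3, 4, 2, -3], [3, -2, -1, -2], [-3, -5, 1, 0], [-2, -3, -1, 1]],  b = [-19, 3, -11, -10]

Forward elimination on [A|b]:
R2 <- R2 - (-1)*R1:  [   0    2    1   -5  -16 ]
R3 <- R3 - (1)*R1:  [  0  -9  -1   3   8 ]
R4 <- R4 - (2/3)*R1:  [     0  -17/3   -7/3      3    8/3 ]
R3 <- R3 - (-9/2)*R2:  [     0      0    7/2  -39/2    -64 ]
R4 <- R4 - (-17/6)*R2:  [      0       0     1/2   -67/6  -128/3 ]
R4 <- R4 - (1/7)*R3:  [       0        0        0  -176/21  -704/21 ]
Row echelon form:
[ -3  4    2       -3  |      -19 ]
[  0  2    1       -5  |      -16 ]
[  0  0  7/2    -39/2  |      -64 ]
[  0  0    0  -176/21  |  -704/21 ]
Back-substitution:
v = (-704/21) / (-176/21) = 4
u = (-64 - (-39/2)*(4)) / (7/2) = 4
t = (-16 - (1)*(4) - (-5)*(4)) / 2 = 0
s = (-19 - (4)*(0) - (2)*(4) - (-3)*(4)) / -3 = 5

(5, 0, 4, 4)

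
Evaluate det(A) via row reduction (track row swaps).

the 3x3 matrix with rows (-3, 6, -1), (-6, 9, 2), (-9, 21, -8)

det(A) = -9

Forward elimination:
R2 <- R2 - (2)*R1:  [  0  -3   4 ]
R3 <- R3 - (3)*R1:  [  0   3  -5 ]
R3 <- R3 - (-1)*R2:  [  0   0  -1 ]
Upper-triangular form:
[ -3   6  -1 ]
[  0  -3   4 ]
[  0   0  -1 ]
det(A) = (-1)^0 * (-3) * (-3) * (-1) = -9  (0 row swaps -> sign +1)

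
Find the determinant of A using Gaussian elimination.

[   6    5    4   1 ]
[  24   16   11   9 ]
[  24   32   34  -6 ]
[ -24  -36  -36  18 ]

Forward elimination:
R2 <- R2 - (4)*R1:  [  0  -4  -5   5 ]
R3 <- R3 - (4)*R1:  [   0   12   18  -10 ]
R4 <- R4 - (-4)*R1:  [   0  -16  -20   22 ]
R3 <- R3 - (-3)*R2:  [ 0  0  3  5 ]
R4 <- R4 - (4)*R2:  [ 0  0  0  2 ]
Upper-triangular form:
[ 6   5   4  1 ]
[ 0  -4  -5  5 ]
[ 0   0   3  5 ]
[ 0   0   0  2 ]
det(A) = (-1)^0 * (6) * (-4) * (3) * (2) = -144  (0 row swaps -> sign +1)

det(A) = -144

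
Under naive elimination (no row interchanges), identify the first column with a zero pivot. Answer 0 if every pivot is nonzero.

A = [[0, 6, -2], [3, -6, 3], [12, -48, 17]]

Naive forward elimination:
Pivot entry (1,1) is zero but row 2 has 3 in column 1 -> naive elimination stops; a row interchange (e.g. R1 <-> R2) would be required here.

first zero-pivot column = 1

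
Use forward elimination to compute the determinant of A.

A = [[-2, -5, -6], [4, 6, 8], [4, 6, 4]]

Forward elimination:
R2 <- R2 - (-2)*R1:  [  0  -4  -4 ]
R3 <- R3 - (-2)*R1:  [  0  -4  -8 ]
R3 <- R3 - (1)*R2:  [  0   0  -4 ]
Upper-triangular form:
[ -2  -5  -6 ]
[  0  -4  -4 ]
[  0   0  -4 ]
det(A) = (-1)^0 * (-2) * (-4) * (-4) = -32  (0 row swaps -> sign +1)

det(A) = -32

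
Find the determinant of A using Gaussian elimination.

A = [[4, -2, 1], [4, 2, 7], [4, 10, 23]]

det(A) = 64

Forward elimination:
R2 <- R2 - (1)*R1:  [ 0  4  6 ]
R3 <- R3 - (1)*R1:  [  0  12  22 ]
R3 <- R3 - (3)*R2:  [ 0  0  4 ]
Upper-triangular form:
[ 4  -2  1 ]
[ 0   4  6 ]
[ 0   0  4 ]
det(A) = (-1)^0 * (4) * (4) * (4) = 64  (0 row swaps -> sign +1)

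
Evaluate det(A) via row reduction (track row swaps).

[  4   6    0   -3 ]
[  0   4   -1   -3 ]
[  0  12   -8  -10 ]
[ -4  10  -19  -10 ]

Forward elimination:
R4 <- R4 - (-1)*R1:  [   0   16  -19  -13 ]
R3 <- R3 - (3)*R2:  [  0   0  -5  -1 ]
R4 <- R4 - (4)*R2:  [   0    0  -15   -1 ]
R4 <- R4 - (3)*R3:  [ 0  0  0  2 ]
Upper-triangular form:
[ 4  6   0  -3 ]
[ 0  4  -1  -3 ]
[ 0  0  -5  -1 ]
[ 0  0   0   2 ]
det(A) = (-1)^0 * (4) * (4) * (-5) * (2) = -160  (0 row swaps -> sign +1)

det(A) = -160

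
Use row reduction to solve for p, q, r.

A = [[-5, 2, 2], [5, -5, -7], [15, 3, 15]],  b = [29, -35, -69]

Forward elimination on [A|b]:
R2 <- R2 - (-1)*R1:  [  0  -3  -5  -6 ]
R3 <- R3 - (-3)*R1:  [  0   9  21  18 ]
R3 <- R3 - (-3)*R2:  [ 0  0  6  0 ]
Row echelon form:
[ -5   2   2  |  29 ]
[  0  -3  -5  |  -6 ]
[  0   0   6  |   0 ]
Back-substitution:
r = (0) / 6 = 0
q = (-6 - (-5)*(0)) / -3 = 2
p = (29 - (2)*(2) - (2)*(0)) / -5 = -5

(-5, 2, 0)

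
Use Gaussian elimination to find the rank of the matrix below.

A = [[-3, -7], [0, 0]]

Row reduction:
Row echelon form:
[ -3  -7 ]
[  0   0 ]
Nonzero rows / pivot columns: 1

rank(A) = 1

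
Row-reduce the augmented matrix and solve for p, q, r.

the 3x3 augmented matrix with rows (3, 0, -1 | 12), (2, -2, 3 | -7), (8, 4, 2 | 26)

Forward elimination on [A|b]:
R2 <- R2 - (2/3)*R1:  [    0    -2  11/3   -15 ]
R3 <- R3 - (8/3)*R1:  [    0     4  14/3    -6 ]
R3 <- R3 - (-2)*R2:  [   0    0   12  -36 ]
Row echelon form:
[ 3   0    -1  |   12 ]
[ 0  -2  11/3  |  -15 ]
[ 0   0    12  |  -36 ]
Back-substitution:
r = (-36) / 12 = -3
q = (-15 - (11/3)*(-3)) / -2 = 2
p = (12 - (-1)*(-3)) / 3 = 3

(3, 2, -3)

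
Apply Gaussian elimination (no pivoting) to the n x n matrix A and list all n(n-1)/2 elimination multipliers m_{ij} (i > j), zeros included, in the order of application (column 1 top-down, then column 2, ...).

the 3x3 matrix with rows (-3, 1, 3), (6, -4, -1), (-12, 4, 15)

multipliers: -2, 4, 0

Forward elimination:
R2 <- R2 - (-2)*R1:  [  0  -2   5 ]
R3 <- R3 - (4)*R1:  [ 0  0  3 ]
R3: entry in column 2 is already 0 -> m_{32} = 0 (no row operation needed)
Multipliers (in order of application): m_{21} = -2, m_{31} = 4, m_{32} = 0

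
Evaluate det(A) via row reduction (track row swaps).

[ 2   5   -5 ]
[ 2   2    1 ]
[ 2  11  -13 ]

Forward elimination:
R2 <- R2 - (1)*R1:  [  0  -3   6 ]
R3 <- R3 - (1)*R1:  [  0   6  -8 ]
R3 <- R3 - (-2)*R2:  [ 0  0  4 ]
Upper-triangular form:
[ 2   5  -5 ]
[ 0  -3   6 ]
[ 0   0   4 ]
det(A) = (-1)^0 * (2) * (-3) * (4) = -24  (0 row swaps -> sign +1)

det(A) = -24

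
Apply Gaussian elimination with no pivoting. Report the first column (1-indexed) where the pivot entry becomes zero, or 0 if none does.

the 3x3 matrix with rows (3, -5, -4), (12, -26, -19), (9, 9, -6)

Naive forward elimination:
R2 <- R2 - (4)*R1:  [  0  -6  -3 ]
R3 <- R3 - (3)*R1:  [  0  24   6 ]
R3 <- R3 - (-4)*R2:  [  0   0  -6 ]
All pivots nonzero; naive elimination completes without hitting a zero pivot.

first zero-pivot column = 0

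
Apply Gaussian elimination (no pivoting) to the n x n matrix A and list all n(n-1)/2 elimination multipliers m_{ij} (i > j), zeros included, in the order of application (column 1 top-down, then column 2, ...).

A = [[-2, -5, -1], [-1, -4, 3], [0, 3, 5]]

Forward elimination:
R2 <- R2 - (1/2)*R1:  [    0  -3/2   7/2 ]
R3: entry in column 1 is already 0 -> m_{31} = 0 (no row operation needed)
R3 <- R3 - (-2)*R2:  [  0   0  12 ]
Multipliers (in order of application): m_{21} = 1/2, m_{31} = 0, m_{32} = -2

multipliers: 1/2, 0, -2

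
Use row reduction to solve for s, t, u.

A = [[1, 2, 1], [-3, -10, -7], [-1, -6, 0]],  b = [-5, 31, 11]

(1, -2, -2)

Forward elimination on [A|b]:
R2 <- R2 - (-3)*R1:  [  0  -4  -4  16 ]
R3 <- R3 - (-1)*R1:  [  0  -4   1   6 ]
R3 <- R3 - (1)*R2:  [   0    0    5  -10 ]
Row echelon form:
[ 1   2   1  |   -5 ]
[ 0  -4  -4  |   16 ]
[ 0   0   5  |  -10 ]
Back-substitution:
u = (-10) / 5 = -2
t = (16 - (-4)*(-2)) / -4 = -2
s = (-5 - (2)*(-2) - (1)*(-2)) / 1 = 1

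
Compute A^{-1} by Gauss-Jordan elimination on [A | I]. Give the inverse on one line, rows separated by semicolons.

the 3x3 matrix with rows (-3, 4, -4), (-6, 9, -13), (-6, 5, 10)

inverse = [-155/9 20/3 16/9; -46/3 6 5/3; -8/3 1 1/3]

Gauss-Jordan on [A | I]:
R1 <- (1/-3)*R1:  [    1  -4/3   4/3  |  -1/3     0     0 ]
R2 <- R2 - (-6)*R1:  [  0   1  -5  |  -2   1   0 ]
R3 <- R3 - (-6)*R1:  [  0  -3  18  |  -2   0   1 ]
R1 <- R1 - (-4/3)*R2:  [     1      0  -16/3  |     -3    4/3      0 ]
R3 <- R3 - (-3)*R2:  [  0   0   3  |  -8   3   1 ]
R3 <- (1/3)*R3:  [    0     0     1  |  -8/3     1   1/3 ]
R1 <- R1 - (-16/3)*R3:  [      1       0       0  |  -155/9    20/3    16/9 ]
R2 <- R2 - (-5)*R3:  [     0      1      0  |  -46/3      6    5/3 ]
Right block of [I | A^{-1}] is the inverse:
[ -155/9  20/3  16/9 ]
[  -46/3     6   5/3 ]
[   -8/3     1   1/3 ]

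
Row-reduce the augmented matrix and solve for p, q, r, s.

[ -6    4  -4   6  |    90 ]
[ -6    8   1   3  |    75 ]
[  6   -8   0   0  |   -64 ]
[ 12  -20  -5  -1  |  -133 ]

Forward elimination on [A|b]:
R2 <- R2 - (1)*R1:  [   0    4    5   -3  -15 ]
R3 <- R3 - (-1)*R1:  [  0  -4  -4   6  26 ]
R4 <- R4 - (-2)*R1:  [   0  -12  -13   11   47 ]
R3 <- R3 - (-1)*R2:  [  0   0   1   3  11 ]
R4 <- R4 - (-3)*R2:  [ 0  0  2  2  2 ]
R4 <- R4 - (2)*R3:  [   0    0    0   -4  -20 ]
Row echelon form:
[ -6  4  -4   6  |   90 ]
[  0  4   5  -3  |  -15 ]
[  0  0   1   3  |   11 ]
[  0  0   0  -4  |  -20 ]
Back-substitution:
s = (-20) / -4 = 5
r = (11 - (3)*(5)) / 1 = -4
q = (-15 - (5)*(-4) - (-3)*(5)) / 4 = 5
p = (90 - (4)*(5) - (-4)*(-4) - (6)*(5)) / -6 = -4

(-4, 5, -4, 5)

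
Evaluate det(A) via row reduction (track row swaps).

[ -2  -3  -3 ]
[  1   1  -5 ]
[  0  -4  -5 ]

Forward elimination:
R2 <- R2 - (-1/2)*R1:  [     0   -1/2  -13/2 ]
R3 <- R3 - (8)*R2:  [  0   0  47 ]
Upper-triangular form:
[ -2    -3     -3 ]
[  0  -1/2  -13/2 ]
[  0     0     47 ]
det(A) = (-1)^0 * (-2) * (-1/2) * (47) = 47  (0 row swaps -> sign +1)

det(A) = 47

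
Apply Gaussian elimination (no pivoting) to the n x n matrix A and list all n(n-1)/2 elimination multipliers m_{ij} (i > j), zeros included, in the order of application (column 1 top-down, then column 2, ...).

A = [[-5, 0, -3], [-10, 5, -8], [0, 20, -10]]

Forward elimination:
R2 <- R2 - (2)*R1:  [  0   5  -2 ]
R3: entry in column 1 is already 0 -> m_{31} = 0 (no row operation needed)
R3 <- R3 - (4)*R2:  [  0   0  -2 ]
Multipliers (in order of application): m_{21} = 2, m_{31} = 0, m_{32} = 4

multipliers: 2, 0, 4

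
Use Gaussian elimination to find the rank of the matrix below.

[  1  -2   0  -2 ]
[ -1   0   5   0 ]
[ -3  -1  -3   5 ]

Row reduction:
R2 <- R2 - (-1)*R1:  [  0  -2   5  -2 ]
R3 <- R3 - (-3)*R1:  [  0  -7  -3  -1 ]
R3 <- R3 - (7/2)*R2:  [     0      0  -41/2      6 ]
Row echelon form:
[ 1  -2      0  -2 ]
[ 0  -2      5  -2 ]
[ 0   0  -41/2   6 ]
Nonzero rows / pivot columns: 3

rank(A) = 3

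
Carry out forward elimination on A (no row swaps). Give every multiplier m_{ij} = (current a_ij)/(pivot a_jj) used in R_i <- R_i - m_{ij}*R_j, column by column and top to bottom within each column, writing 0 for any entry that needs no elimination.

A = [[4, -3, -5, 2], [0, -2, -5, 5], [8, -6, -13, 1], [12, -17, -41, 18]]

multipliers: 0, 2, 3, 0, 4, 2

Forward elimination:
R2: entry in column 1 is already 0 -> m_{21} = 0 (no row operation needed)
R3 <- R3 - (2)*R1:  [  0   0  -3  -3 ]
R4 <- R4 - (3)*R1:  [   0   -8  -26   12 ]
R3: entry in column 2 is already 0 -> m_{32} = 0 (no row operation needed)
R4 <- R4 - (4)*R2:  [  0   0  -6  -8 ]
R4 <- R4 - (2)*R3:  [  0   0   0  -2 ]
Multipliers (in order of application): m_{21} = 0, m_{31} = 2, m_{41} = 3, m_{32} = 0, m_{42} = 4, m_{43} = 2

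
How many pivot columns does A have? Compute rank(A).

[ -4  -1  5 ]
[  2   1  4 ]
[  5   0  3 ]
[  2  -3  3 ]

Row reduction:
R2 <- R2 - (-1/2)*R1:  [    0   1/2  13/2 ]
R3 <- R3 - (-5/4)*R1:  [    0  -5/4  37/4 ]
R4 <- R4 - (-1/2)*R1:  [    0  -7/2  11/2 ]
R3 <- R3 - (-5/2)*R2:  [    0     0  51/2 ]
R4 <- R4 - (-7)*R2:  [  0   0  51 ]
R4 <- R4 - (2)*R3:  [ 0  0  0 ]
Row echelon form:
[ -4   -1     5 ]
[  0  1/2  13/2 ]
[  0    0  51/2 ]
[  0    0     0 ]
Nonzero rows / pivot columns: 3

rank(A) = 3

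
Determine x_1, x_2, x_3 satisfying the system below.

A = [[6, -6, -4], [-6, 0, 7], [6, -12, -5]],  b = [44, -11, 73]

(3, -5, 1)

Forward elimination on [A|b]:
R2 <- R2 - (-1)*R1:  [  0  -6   3  33 ]
R3 <- R3 - (1)*R1:  [  0  -6  -1  29 ]
R3 <- R3 - (1)*R2:  [  0   0  -4  -4 ]
Row echelon form:
[ 6  -6  -4  |  44 ]
[ 0  -6   3  |  33 ]
[ 0   0  -4  |  -4 ]
Back-substitution:
x_3 = (-4) / -4 = 1
x_2 = (33 - (3)*(1)) / -6 = -5
x_1 = (44 - (-6)*(-5) - (-4)*(1)) / 6 = 3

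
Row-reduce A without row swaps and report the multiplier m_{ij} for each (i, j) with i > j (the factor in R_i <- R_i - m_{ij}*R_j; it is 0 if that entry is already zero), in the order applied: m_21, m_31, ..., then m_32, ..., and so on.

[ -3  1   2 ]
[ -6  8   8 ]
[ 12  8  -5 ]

multipliers: 2, -4, 2

Forward elimination:
R2 <- R2 - (2)*R1:  [ 0  6  4 ]
R3 <- R3 - (-4)*R1:  [  0  12   3 ]
R3 <- R3 - (2)*R2:  [  0   0  -5 ]
Multipliers (in order of application): m_{21} = 2, m_{31} = -4, m_{32} = 2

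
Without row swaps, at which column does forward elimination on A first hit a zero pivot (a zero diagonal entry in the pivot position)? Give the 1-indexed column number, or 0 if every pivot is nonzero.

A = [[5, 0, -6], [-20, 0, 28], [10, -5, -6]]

first zero-pivot column = 2

Naive forward elimination:
R2 <- R2 - (-4)*R1:  [ 0  0  4 ]
R3 <- R3 - (2)*R1:  [  0  -5   6 ]
Matrix at this point:
[ 5   0  -6 ]
[ 0   0   4 ]
[ 0  -5   6 ]
Pivot entry (2,2) is zero but row 3 has -5 in column 2 -> naive elimination stops; a row interchange (e.g. R2 <-> R3) would be required here.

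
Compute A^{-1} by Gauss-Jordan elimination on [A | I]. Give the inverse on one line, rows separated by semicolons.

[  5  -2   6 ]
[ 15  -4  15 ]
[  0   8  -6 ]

Gauss-Jordan on [A | I]:
R1 <- (1/5)*R1:  [    1  -2/5   6/5  |   1/5     0     0 ]
R2 <- R2 - (15)*R1:  [  0   2  -3  |  -3   1   0 ]
R2 <- (1/2)*R2:  [    0     1  -3/2  |  -3/2   1/2     0 ]
R1 <- R1 - (-2/5)*R2:  [    1     0   3/5  |  -2/5   1/5     0 ]
R3 <- R3 - (8)*R2:  [  0   0   6  |  12  -4   1 ]
R3 <- (1/6)*R3:  [    0     0     1  |     2  -2/3   1/6 ]
R1 <- R1 - (3/5)*R3:  [     1      0      0  |   -8/5    3/5  -1/10 ]
R2 <- R2 - (-3/2)*R3:  [    0     1     0  |   3/2  -1/2   1/4 ]
Right block of [I | A^{-1}] is the inverse:
[ -8/5   3/5  -1/10 ]
[  3/2  -1/2    1/4 ]
[    2  -2/3    1/6 ]

inverse = [-8/5 3/5 -1/10; 3/2 -1/2 1/4; 2 -2/3 1/6]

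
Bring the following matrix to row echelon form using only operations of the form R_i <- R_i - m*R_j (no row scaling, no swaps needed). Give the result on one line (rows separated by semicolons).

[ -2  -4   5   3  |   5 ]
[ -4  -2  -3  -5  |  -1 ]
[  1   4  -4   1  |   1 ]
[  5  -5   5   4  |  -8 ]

Forward elimination:
R2 <- R2 - (2)*R1:  [   0    6  -13  -11  -11 ]
R3 <- R3 - (-1/2)*R1:  [    0     2  -3/2   5/2   7/2 ]
R4 <- R4 - (-5/2)*R1:  [    0   -15  35/2  23/2   9/2 ]
R3 <- R3 - (1/3)*R2:  [    0     0  17/6  37/6  43/6 ]
R4 <- R4 - (-5/2)*R2:  [   0    0  -15  -16  -23 ]
R4 <- R4 - (-90/17)*R3:  [      0       0       0  283/17  254/17 ]
Row echelon form:
[ -2  -4     5       3  |       5 ]
[  0   6   -13     -11  |     -11 ]
[  0   0  17/6    37/6  |    43/6 ]
[  0   0     0  283/17  |  254/17 ]

REF = [-2 -4 5 3 5; 0 6 -13 -11 -11; 0 0 17/6 37/6 43/6; 0 0 0 283/17 254/17]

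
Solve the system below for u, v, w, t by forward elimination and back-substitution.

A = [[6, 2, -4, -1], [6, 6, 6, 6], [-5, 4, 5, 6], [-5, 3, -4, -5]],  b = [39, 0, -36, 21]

Forward elimination on [A|b]:
R2 <- R2 - (1)*R1:  [   0    4   10    7  -39 ]
R3 <- R3 - (-5/6)*R1:  [    0  17/3   5/3  31/6  -7/2 ]
R4 <- R4 - (-5/6)*R1:  [     0   14/3  -22/3  -35/6  107/2 ]
R3 <- R3 - (17/12)*R2:  [     0      0  -25/2  -19/4  207/4 ]
R4 <- R4 - (7/6)*R2:  [   0    0  -19  -14   99 ]
R4 <- R4 - (38/25)*R3:  [       0        0        0  -339/50  1017/50 ]
Row echelon form:
[ 6  2     -4       -1  |       39 ]
[ 0  4     10        7  |      -39 ]
[ 0  0  -25/2    -19/4  |    207/4 ]
[ 0  0      0  -339/50  |  1017/50 ]
Back-substitution:
t = (1017/50) / (-339/50) = -3
w = (207/4 - (-19/4)*(-3)) / (-25/2) = -3
v = (-39 - (10)*(-3) - (7)*(-3)) / 4 = 3
u = (39 - (2)*(3) - (-4)*(-3) - (-1)*(-3)) / 6 = 3

(3, 3, -3, -3)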